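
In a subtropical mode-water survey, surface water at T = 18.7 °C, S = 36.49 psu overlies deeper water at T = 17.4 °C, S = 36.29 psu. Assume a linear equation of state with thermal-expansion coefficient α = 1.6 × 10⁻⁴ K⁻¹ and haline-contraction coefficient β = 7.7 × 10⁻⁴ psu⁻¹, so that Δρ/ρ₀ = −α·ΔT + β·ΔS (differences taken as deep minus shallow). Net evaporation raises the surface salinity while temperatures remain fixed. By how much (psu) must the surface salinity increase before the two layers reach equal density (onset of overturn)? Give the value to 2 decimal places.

0.07 psu

Neutral buoyancy requires −α(T_deep − T_surf) + β(S_deep − S_surf′) = 0.
S_surf′ = S_deep − (α/β)·ΔT = 36.29 − (1.6 × 10⁻⁴/7.7 × 10⁻⁴)·(-1.3) = 36.5601 psu.
Increase required: 36.5601 − 36.49 = 0.0701 psu.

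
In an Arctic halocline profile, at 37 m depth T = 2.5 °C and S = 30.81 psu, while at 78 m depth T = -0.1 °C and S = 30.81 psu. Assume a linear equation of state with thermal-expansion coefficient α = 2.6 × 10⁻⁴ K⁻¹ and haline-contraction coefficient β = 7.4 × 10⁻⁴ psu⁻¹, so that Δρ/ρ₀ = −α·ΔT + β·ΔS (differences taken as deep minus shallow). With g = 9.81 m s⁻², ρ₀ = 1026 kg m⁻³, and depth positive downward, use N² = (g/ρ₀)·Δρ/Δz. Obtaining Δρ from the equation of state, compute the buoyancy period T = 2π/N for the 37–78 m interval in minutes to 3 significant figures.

8.23 min

ΔT = -2.6 K, ΔS = +0.00 psu (deep − shallow).
Δρ/ρ₀ = −αΔT + βΔS = 6.76 × 10⁻⁴ + 0 = 6.76 × 10⁻⁴, so Δρ ≈ 0.6936 kg m⁻³.
N² = (g/ρ₀)·Δρ/Δz = g·(Δρ/ρ₀)/Δz = 9.81 × 6.76 × 10⁻⁴ / 41 = 1.6175 × 10⁻⁴ s⁻².
N = √(1.6175 × 10⁻⁴) = 0.012718 rad s⁻¹ → T = 2π/N = 494.04 s = 8.2340 min ≈ 8.23 min.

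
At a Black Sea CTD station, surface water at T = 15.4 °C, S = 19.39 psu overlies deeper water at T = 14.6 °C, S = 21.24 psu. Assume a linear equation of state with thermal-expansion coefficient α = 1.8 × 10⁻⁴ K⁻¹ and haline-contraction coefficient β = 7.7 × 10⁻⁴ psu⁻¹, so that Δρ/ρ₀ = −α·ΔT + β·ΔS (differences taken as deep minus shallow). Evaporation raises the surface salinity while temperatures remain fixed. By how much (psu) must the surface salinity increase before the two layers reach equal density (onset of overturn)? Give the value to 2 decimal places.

2.04 psu

Neutral buoyancy requires −α(T_deep − T_surf) + β(S_deep − S_surf′) = 0.
S_surf′ = S_deep − (α/β)·ΔT = 21.24 − (1.8 × 10⁻⁴/7.7 × 10⁻⁴)·(-0.8) = 21.4270 psu.
Increase required: 21.4270 − 19.39 = 2.0370 psu.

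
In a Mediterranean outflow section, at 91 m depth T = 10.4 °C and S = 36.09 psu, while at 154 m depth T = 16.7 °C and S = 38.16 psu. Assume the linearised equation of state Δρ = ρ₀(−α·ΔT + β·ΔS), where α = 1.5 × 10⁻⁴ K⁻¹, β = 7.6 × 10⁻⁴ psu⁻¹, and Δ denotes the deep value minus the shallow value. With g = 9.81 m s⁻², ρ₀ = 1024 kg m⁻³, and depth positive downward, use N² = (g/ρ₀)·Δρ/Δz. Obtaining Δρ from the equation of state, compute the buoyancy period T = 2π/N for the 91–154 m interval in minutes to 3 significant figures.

ΔT = +6.3 K, ΔS = +2.07 psu (deep − shallow).
Δρ/ρ₀ = −αΔT + βΔS = -9.45 × 10⁻⁴ + 1.5732 × 10⁻³ = 6.282 × 10⁻⁴, so Δρ ≈ 0.6433 kg m⁻³.
N² = (g/ρ₀)·Δρ/Δz = g·(Δρ/ρ₀)/Δz = 9.81 × 6.282 × 10⁻⁴ / 63 = 9.7820 × 10⁻⁵ s⁻².
N = √(9.7820 × 10⁻⁵) = 9.8904 × 10⁻³ rad s⁻¹ → T = 2π/N = 635.28 s = 10.588 min ≈ 10.6 min.

10.6 min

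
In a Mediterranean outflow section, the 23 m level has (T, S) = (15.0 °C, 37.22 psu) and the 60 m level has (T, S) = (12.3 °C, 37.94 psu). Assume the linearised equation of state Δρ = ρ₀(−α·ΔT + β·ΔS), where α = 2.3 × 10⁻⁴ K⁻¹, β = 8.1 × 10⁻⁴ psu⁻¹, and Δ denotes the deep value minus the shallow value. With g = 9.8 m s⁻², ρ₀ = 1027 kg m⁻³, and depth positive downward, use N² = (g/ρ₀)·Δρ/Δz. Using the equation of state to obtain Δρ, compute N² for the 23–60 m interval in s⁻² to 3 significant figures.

3.19 × 10⁻⁴ s⁻²

ΔT = -2.7 K, ΔS = +0.72 psu (deep − shallow).
Δρ/ρ₀ = −αΔT + βΔS = 6.21 × 10⁻⁴ + 5.832 × 10⁻⁴ = 1.2042 × 10⁻³, so Δρ ≈ 1.237 kg m⁻³.
N² = (g/ρ₀)·Δρ/Δz = g·(Δρ/ρ₀)/Δz = 9.8 × 1.2042 × 10⁻³ / 37 = 3.1895 × 10⁻⁴ s⁻² ≈ 3.19 × 10⁻⁴ s⁻².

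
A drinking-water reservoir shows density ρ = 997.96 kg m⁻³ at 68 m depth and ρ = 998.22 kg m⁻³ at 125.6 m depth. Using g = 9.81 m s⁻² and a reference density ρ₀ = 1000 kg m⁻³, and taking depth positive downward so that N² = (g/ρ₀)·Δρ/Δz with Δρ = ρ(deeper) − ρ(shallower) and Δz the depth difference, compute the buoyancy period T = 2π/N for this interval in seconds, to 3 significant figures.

Δρ = 998.22 − 997.96 = 0.26 kg m⁻³ over Δz = 125.6 − 68 = 57.6 m.
N² = (9.81/1000) × (0.26/57.6) = 4.4281 × 10⁻⁵ s⁻².
N = √(4.4281 × 10⁻⁵) = 6.6544 × 10⁻³ rad s⁻¹, so T = 2π/N = 944.22 s ≈ 944 s.
A positive N² confirms static stability across the interval.

944 s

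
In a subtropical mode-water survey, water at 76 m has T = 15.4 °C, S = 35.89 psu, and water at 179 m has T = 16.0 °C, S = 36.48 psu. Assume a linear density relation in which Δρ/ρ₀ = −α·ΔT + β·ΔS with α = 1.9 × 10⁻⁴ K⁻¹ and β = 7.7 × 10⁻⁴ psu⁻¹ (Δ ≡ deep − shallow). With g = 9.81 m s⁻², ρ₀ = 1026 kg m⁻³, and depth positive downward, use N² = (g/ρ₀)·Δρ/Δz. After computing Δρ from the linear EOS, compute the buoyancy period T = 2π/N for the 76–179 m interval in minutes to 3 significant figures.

ΔT = +0.6 K, ΔS = +0.59 psu (deep − shallow).
Δρ/ρ₀ = −αΔT + βΔS = -1.14 × 10⁻⁴ + 4.543 × 10⁻⁴ = 3.403 × 10⁻⁴, so Δρ ≈ 0.3491 kg m⁻³.
N² = (g/ρ₀)·Δρ/Δz = g·(Δρ/ρ₀)/Δz = 9.81 × 3.403 × 10⁻⁴ / 103 = 3.2411 × 10⁻⁵ s⁻².
N = √(3.2411 × 10⁻⁵) = 5.6931 × 10⁻³ rad s⁻¹ → T = 2π/N = 1.1036 × 10³ s = 18.393 min ≈ 18.4 min.

18.4 min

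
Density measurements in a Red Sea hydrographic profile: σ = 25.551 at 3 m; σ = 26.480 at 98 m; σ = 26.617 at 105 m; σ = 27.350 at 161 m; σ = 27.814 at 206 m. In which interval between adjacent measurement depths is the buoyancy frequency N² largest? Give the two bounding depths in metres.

Compute the density gradient over each adjacent pair:
  3–98 m: Δρ/Δz = 0.929/95 = 9.8 × 10⁻³ kg m⁻⁴
  98–105 m: Δρ/Δz = 0.137/7 = 0.020 kg m⁻⁴
  105–161 m: Δρ/Δz = 0.733/56 = 0.013 kg m⁻⁴
  161–206 m: Δρ/Δz = 0.464/45 = 0.010 kg m⁻⁴
The largest gradient is in the 98–105 m interval — the pycnocline.

98–105 m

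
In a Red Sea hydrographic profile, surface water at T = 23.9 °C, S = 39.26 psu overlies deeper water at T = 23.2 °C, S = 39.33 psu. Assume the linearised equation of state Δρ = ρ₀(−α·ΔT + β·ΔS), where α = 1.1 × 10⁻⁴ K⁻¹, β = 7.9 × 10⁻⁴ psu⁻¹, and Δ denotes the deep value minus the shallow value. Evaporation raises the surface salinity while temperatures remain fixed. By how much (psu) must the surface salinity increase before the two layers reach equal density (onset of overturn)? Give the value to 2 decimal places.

Neutral buoyancy requires −α(T_deep − T_surf) + β(S_deep − S_surf′) = 0.
S_surf′ = S_deep − (α/β)·ΔT = 39.33 − (1.1 × 10⁻⁴/7.9 × 10⁻⁴)·(-0.7) = 39.4275 psu.
Increase required: 39.4275 − 39.26 = 0.1675 psu.

0.17 psu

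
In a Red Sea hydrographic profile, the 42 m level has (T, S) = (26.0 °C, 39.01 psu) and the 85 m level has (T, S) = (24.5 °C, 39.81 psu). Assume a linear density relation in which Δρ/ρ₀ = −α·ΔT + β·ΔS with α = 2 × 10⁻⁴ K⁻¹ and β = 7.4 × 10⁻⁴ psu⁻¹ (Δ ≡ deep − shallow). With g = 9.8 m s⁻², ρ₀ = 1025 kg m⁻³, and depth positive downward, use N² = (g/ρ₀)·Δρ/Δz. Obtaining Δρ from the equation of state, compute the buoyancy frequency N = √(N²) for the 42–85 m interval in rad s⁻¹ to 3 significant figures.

0.0143 rad s⁻¹

ΔT = -1.5 K, ΔS = +0.80 psu (deep − shallow).
Δρ/ρ₀ = −αΔT + βΔS = 3.00 × 10⁻⁴ + 5.92 × 10⁻⁴ = 8.92 × 10⁻⁴, so Δρ ≈ 0.9143 kg m⁻³.
N² = (g/ρ₀)·Δρ/Δz = g·(Δρ/ρ₀)/Δz = 9.8 × 8.92 × 10⁻⁴ / 43 = 2.0329 × 10⁻⁴ s⁻².
N = √(2.0329 × 10⁻⁴) = 0.014258 rad s⁻¹ ≈ 0.0143 rad s⁻¹.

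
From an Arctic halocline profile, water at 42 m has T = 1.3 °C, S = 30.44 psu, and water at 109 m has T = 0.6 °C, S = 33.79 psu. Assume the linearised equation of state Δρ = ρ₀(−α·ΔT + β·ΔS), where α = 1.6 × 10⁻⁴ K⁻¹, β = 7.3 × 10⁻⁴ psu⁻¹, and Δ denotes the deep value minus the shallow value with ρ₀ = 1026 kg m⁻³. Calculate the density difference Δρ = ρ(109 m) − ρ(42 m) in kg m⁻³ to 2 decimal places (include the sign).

ΔT = -0.7 K, ΔS = +3.35 psu (deep − shallow).
Δρ/ρ₀ = −(1.6 × 10⁻⁴)(-0.7) + (7.3 × 10⁻⁴)(+3.35) = 2.5575 × 10⁻³.
Δρ = 1026 × (2.5575 × 10⁻³) = +2.62 kg m⁻³.
Positive Δρ: denser below, stable.

+2.62 kg m⁻³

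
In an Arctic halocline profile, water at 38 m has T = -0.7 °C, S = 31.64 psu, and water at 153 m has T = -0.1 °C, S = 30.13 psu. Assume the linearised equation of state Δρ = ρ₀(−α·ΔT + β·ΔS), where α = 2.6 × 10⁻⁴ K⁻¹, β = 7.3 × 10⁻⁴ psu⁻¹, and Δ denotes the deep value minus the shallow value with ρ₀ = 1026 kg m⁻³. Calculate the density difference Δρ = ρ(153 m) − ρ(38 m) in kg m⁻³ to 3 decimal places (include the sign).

-1.291 kg m⁻³

ΔT = +0.6 K, ΔS = -1.51 psu (deep − shallow).
Δρ/ρ₀ = −(2.6 × 10⁻⁴)(+0.6) + (7.3 × 10⁻⁴)(-1.51) = -1.2583 × 10⁻³.
Δρ = 1026 × (-1.2583 × 10⁻³) = -1.291 kg m⁻³.
Negative Δρ: lighter below, statically unstable.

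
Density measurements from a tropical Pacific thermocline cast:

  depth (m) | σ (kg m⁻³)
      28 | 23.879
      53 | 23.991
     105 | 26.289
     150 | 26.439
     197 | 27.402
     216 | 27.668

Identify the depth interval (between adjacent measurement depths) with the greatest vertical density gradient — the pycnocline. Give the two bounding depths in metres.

53–105 m

Compute the density gradient over each adjacent pair:
  28–53 m: Δρ/Δz = 0.112/25 = 4.5 × 10⁻³ kg m⁻⁴
  53–105 m: Δρ/Δz = 2.298/52 = 0.044 kg m⁻⁴
  105–150 m: Δρ/Δz = 0.150/45 = 3.3 × 10⁻³ kg m⁻⁴
  150–197 m: Δρ/Δz = 0.963/47 = 0.020 kg m⁻⁴
  197–216 m: Δρ/Δz = 0.266/19 = 0.014 kg m⁻⁴
The largest gradient is in the 53–105 m interval — the pycnocline.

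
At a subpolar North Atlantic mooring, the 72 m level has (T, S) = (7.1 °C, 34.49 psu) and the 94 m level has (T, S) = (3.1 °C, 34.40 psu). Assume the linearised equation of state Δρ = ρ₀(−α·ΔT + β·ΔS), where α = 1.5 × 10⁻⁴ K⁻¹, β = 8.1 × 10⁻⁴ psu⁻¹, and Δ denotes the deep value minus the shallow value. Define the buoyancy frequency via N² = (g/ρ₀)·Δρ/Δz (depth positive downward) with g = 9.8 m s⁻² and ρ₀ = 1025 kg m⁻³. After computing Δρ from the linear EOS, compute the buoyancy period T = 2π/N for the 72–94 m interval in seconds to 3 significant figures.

410 s

ΔT = -4.0 K, ΔS = -0.09 psu (deep − shallow).
Δρ/ρ₀ = −αΔT + βΔS = 6.00 × 10⁻⁴ − 7.29 × 10⁻⁵ = 5.271 × 10⁻⁴, so Δρ ≈ 0.5403 kg m⁻³.
N² = (g/ρ₀)·Δρ/Δz = g·(Δρ/ρ₀)/Δz = 9.8 × 5.271 × 10⁻⁴ / 22 = 2.3480 × 10⁻⁴ s⁻².
N = √(2.3480 × 10⁻⁴) = 0.015323 rad s⁻¹ → T = 2π/N = 410.05 s ≈ 410 s.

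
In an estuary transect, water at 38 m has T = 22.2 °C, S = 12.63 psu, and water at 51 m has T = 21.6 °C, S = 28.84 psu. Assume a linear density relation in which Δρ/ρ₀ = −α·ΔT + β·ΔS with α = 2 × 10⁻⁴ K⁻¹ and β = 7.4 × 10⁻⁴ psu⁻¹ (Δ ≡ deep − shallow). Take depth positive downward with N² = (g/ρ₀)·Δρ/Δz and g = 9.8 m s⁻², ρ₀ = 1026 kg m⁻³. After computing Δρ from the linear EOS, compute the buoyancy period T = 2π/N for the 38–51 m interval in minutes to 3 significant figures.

1.10 min

ΔT = -0.6 K, ΔS = +16.21 psu (deep − shallow).
Δρ/ρ₀ = −αΔT + βΔS = 1.20 × 10⁻⁴ + 0.0119954 = 0.0121154, so Δρ ≈ 12.43 kg m⁻³.
N² = (g/ρ₀)·Δρ/Δz = g·(Δρ/ρ₀)/Δz = 9.8 × 0.0121154 / 13 = 9.1331 × 10⁻³ s⁻².
N = √(9.1331 × 10⁻³) = 0.095567 rad s⁻¹ → T = 2π/N = 65.746 s = 1.0958 min ≈ 1.10 min.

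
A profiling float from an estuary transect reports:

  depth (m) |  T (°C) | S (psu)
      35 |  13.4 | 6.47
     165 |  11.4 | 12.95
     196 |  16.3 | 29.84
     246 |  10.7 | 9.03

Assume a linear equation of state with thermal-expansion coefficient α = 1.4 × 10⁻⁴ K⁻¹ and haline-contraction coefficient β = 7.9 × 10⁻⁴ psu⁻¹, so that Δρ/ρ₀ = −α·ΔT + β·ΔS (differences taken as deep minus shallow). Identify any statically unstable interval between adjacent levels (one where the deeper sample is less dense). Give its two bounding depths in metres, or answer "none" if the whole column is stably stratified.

Evaluate Δρ/ρ₀ = −αΔT + βΔS across each adjacent pair:
  35–165 m: −αΔT+βΔS = −(1.4 × 10⁻⁴)(-2.0)+(7.9 × 10⁻⁴)(+6.48) = 5.4 × 10⁻³ → stable
  165–196 m: −αΔT+βΔS = −(1.4 × 10⁻⁴)(+4.9)+(7.9 × 10⁻⁴)(+16.89) = 0.013 → stable
  196–246 m: −αΔT+βΔS = −(1.4 × 10⁻⁴)(-5.6)+(7.9 × 10⁻⁴)(-20.81) = -0.016 → UNSTABLE
The 196–246 m interval has Δρ < 0: lighter water underlies denser water.

196–246 m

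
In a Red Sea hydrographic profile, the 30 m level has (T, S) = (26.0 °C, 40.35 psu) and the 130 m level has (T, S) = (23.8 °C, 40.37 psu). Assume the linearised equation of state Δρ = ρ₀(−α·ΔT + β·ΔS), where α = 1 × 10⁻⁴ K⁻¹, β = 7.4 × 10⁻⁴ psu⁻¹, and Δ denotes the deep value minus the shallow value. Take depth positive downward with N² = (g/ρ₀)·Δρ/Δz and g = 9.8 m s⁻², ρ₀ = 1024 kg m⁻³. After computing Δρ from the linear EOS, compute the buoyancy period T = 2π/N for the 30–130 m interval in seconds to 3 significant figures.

1.31 × 10³ s

ΔT = -2.2 K, ΔS = +0.02 psu (deep − shallow).
Δρ/ρ₀ = −αΔT + βΔS = 2.20 × 10⁻⁴ + 1.48 × 10⁻⁵ = 2.348 × 10⁻⁴, so Δρ ≈ 0.2404 kg m⁻³.
N² = (g/ρ₀)·Δρ/Δz = g·(Δρ/ρ₀)/Δz = 9.8 × 2.348 × 10⁻⁴ / 100 = 2.3010 × 10⁻⁵ s⁻².
N = √(2.3010 × 10⁻⁵) = 4.7969 × 10⁻³ rad s⁻¹ → T = 2π/N = 1.3098 × 10³ s ≈ 1.31 × 10³ s.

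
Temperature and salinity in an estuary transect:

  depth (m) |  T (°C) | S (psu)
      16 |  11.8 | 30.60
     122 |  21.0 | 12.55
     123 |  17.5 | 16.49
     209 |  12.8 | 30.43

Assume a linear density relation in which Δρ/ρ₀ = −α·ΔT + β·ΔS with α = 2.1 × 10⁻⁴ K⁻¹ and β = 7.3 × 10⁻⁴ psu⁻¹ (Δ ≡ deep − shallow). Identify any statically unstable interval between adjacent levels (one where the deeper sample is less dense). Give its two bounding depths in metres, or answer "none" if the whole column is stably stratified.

Evaluate Δρ/ρ₀ = −αΔT + βΔS across each adjacent pair:
  16–122 m: −αΔT+βΔS = −(2.1 × 10⁻⁴)(+9.2)+(7.3 × 10⁻⁴)(-18.05) = -0.015 → UNSTABLE
  122–123 m: −αΔT+βΔS = −(2.1 × 10⁻⁴)(-3.5)+(7.3 × 10⁻⁴)(+3.94) = 3.6 × 10⁻³ → stable
  123–209 m: −αΔT+βΔS = −(2.1 × 10⁻⁴)(-4.7)+(7.3 × 10⁻⁴)(+13.94) = 0.011 → stable
The 16–122 m interval has Δρ < 0: lighter water underlies denser water.

16–122 m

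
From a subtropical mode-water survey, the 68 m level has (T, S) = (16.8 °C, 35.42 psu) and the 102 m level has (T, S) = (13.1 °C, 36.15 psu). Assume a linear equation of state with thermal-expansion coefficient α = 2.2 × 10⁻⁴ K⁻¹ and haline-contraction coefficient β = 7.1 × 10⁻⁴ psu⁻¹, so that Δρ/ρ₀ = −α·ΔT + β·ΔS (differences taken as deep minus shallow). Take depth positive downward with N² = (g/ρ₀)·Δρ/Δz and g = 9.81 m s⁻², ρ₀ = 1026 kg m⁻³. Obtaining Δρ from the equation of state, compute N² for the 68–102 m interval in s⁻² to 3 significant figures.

ΔT = -3.7 K, ΔS = +0.73 psu (deep − shallow).
Δρ/ρ₀ = −αΔT + βΔS = 8.14 × 10⁻⁴ + 5.183 × 10⁻⁴ = 1.3323 × 10⁻³, so Δρ ≈ 1.367 kg m⁻³.
N² = (g/ρ₀)·Δρ/Δz = g·(Δρ/ρ₀)/Δz = 9.81 × 1.3323 × 10⁻³ / 34 = 3.8441 × 10⁻⁴ s⁻² ≈ 3.84 × 10⁻⁴ s⁻².

3.84 × 10⁻⁴ s⁻²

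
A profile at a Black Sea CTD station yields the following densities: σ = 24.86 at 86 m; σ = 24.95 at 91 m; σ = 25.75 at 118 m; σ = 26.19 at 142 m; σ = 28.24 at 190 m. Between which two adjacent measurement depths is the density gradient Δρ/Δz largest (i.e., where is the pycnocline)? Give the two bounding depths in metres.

142–190 m

Compute the density gradient over each adjacent pair:
  86–91 m: Δρ/Δz = 0.09/5 = 0.018 kg m⁻⁴
  91–118 m: Δρ/Δz = 0.80/27 = 0.030 kg m⁻⁴
  118–142 m: Δρ/Δz = 0.44/24 = 0.018 kg m⁻⁴
  142–190 m: Δρ/Δz = 2.05/48 = 0.043 kg m⁻⁴
The largest gradient is in the 142–190 m interval — the pycnocline.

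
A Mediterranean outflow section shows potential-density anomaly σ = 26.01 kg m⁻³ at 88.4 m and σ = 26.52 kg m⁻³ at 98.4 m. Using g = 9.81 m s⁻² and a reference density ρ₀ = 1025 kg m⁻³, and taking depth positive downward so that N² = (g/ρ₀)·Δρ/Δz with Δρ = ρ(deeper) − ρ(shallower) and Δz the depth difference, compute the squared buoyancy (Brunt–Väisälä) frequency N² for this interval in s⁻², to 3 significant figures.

Δρ = 1026.52 − 1026.01 = 0.51 kg m⁻³ over Δz = 98.4 − 88.4 = 10 m.
N² = (9.81/1025) × (0.51/10) = 4.8811 × 10⁻⁴ s⁻² ≈ 4.88 × 10⁻⁴ s⁻².

4.88 × 10⁻⁴ s⁻²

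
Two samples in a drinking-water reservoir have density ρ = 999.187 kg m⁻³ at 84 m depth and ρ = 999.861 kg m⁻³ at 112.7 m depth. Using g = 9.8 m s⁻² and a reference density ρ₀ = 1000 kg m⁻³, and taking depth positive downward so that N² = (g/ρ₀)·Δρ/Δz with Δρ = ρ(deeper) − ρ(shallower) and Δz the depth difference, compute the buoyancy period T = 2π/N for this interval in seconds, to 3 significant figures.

414 s

Δρ = 999.861 − 999.187 = 0.674 kg m⁻³ over Δz = 112.7 − 84 = 28.7 m.
N² = (9.8/1000) × (0.674/28.7) = 2.3015 × 10⁻⁴ s⁻².
N = √(2.3015 × 10⁻⁴) = 0.015171 rad s⁻¹, so T = 2π/N = 414.16 s ≈ 414 s.
N² > 0, so the interval is statically stable.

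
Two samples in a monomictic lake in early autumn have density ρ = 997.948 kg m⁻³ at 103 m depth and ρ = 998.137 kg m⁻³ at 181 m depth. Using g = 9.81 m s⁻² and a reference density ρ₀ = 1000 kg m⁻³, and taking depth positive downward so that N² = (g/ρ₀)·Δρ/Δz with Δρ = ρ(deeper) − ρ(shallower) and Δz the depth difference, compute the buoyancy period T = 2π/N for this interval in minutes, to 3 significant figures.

Δρ = 998.137 − 997.948 = 0.189 kg m⁻³ over Δz = 181 − 103 = 78 m.
N² = (9.81/1000) × (0.189/78) = 2.3770 × 10⁻⁵ s⁻².
N = √(2.3770 × 10⁻⁵) = 4.8754 × 10⁻³ rad s⁻¹, so T = 2π/N = 1.2888 × 10³ s = 21.480 min ≈ 21.5 min.
Since Δρ > 0 the layer is stably stratified.

21.5 min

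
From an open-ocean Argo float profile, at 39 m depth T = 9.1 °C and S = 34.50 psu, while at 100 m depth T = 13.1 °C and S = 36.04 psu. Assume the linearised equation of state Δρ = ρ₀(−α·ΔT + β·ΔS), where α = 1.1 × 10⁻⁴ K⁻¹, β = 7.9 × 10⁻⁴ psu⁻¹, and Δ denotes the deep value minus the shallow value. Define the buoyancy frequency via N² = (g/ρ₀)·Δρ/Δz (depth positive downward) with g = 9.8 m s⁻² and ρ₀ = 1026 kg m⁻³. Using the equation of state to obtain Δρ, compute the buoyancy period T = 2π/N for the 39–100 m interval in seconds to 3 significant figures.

563 s

ΔT = +4.0 K, ΔS = +1.54 psu (deep − shallow).
Δρ/ρ₀ = −αΔT + βΔS = -4.40 × 10⁻⁴ + 1.2166 × 10⁻³ = 7.766 × 10⁻⁴, so Δρ ≈ 0.7968 kg m⁻³.
N² = (g/ρ₀)·Δρ/Δz = g·(Δρ/ρ₀)/Δz = 9.8 × 7.766 × 10⁻⁴ / 61 = 1.2477 × 10⁻⁴ s⁻².
N = √(1.2477 × 10⁻⁴) = 0.011170 rad s⁻¹ → T = 2π/N = 562.51 s ≈ 563 s.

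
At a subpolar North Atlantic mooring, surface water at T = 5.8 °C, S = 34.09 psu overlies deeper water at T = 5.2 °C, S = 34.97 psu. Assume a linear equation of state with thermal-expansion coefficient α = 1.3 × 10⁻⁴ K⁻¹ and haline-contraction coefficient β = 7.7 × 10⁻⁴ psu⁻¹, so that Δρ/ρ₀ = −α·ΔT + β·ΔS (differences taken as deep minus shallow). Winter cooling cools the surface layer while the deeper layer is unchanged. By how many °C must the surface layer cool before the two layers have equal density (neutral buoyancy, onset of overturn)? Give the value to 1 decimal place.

5.8 °C

Neutral buoyancy requires Δρ = 0, i.e. −α(T_deep − T_surf′) + β(S_deep − S_surf) = 0.
T_surf′ = T_deep − (β/α)·ΔS = 5.2 − (7.7 × 10⁻⁴/1.3 × 10⁻⁴)·(+0.88) = -0.012 °C.
Cooling required: 5.8 − (-0.012) = 5.812 °C.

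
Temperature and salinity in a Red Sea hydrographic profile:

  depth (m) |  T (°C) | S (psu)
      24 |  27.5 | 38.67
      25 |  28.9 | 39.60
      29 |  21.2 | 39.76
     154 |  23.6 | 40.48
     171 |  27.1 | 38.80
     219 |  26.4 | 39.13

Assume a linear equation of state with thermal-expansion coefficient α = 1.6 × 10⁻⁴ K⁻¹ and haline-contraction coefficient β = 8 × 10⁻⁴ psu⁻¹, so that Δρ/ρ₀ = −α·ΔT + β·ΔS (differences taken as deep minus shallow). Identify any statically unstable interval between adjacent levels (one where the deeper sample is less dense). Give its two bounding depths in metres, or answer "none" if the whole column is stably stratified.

Evaluate Δρ/ρ₀ = −αΔT + βΔS across each adjacent pair:
  24–25 m: −αΔT+βΔS = −(1.6 × 10⁻⁴)(+1.4)+(8 × 10⁻⁴)(+0.93) = 5.2 × 10⁻⁴ → stable
  25–29 m: −αΔT+βΔS = −(1.6 × 10⁻⁴)(-7.7)+(8 × 10⁻⁴)(+0.16) = 1.4 × 10⁻³ → stable
  29–154 m: −αΔT+βΔS = −(1.6 × 10⁻⁴)(+2.4)+(8 × 10⁻⁴)(+0.72) = 1.9 × 10⁻⁴ → stable
  154–171 m: −αΔT+βΔS = −(1.6 × 10⁻⁴)(+3.5)+(8 × 10⁻⁴)(-1.68) = -1.9 × 10⁻³ → UNSTABLE
  171–219 m: −αΔT+βΔS = −(1.6 × 10⁻⁴)(-0.7)+(8 × 10⁻⁴)(+0.33) = 3.8 × 10⁻⁴ → stable
The 154–171 m interval has Δρ < 0: lighter water underlies denser water.

154–171 m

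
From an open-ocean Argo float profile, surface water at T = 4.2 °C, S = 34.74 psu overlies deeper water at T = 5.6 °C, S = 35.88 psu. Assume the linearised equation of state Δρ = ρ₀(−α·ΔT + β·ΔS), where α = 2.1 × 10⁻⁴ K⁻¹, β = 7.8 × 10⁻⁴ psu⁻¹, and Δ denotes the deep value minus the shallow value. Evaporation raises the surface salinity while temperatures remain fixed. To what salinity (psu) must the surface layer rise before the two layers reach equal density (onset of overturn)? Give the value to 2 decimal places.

Neutral buoyancy requires −α(T_deep − T_surf) + β(S_deep − S_surf′) = 0.
S_surf′ = S_deep − (α/β)·ΔT = 35.88 − (2.1 × 10⁻⁴/7.8 × 10⁻⁴)·(+1.4) = 35.5031 psu.
Increase required: 35.5031 − 34.74 = 0.7631 psu.

35.50 psu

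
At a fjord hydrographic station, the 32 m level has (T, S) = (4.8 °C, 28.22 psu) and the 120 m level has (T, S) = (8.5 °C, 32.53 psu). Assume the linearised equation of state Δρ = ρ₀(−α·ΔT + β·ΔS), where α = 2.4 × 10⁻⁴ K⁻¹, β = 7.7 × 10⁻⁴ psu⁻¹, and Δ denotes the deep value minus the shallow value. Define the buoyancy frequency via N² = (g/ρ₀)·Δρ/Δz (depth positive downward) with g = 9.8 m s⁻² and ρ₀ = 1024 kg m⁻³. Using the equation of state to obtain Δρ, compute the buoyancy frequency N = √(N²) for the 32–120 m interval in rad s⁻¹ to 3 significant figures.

ΔT = +3.7 K, ΔS = +4.31 psu (deep − shallow).
Δρ/ρ₀ = −αΔT + βΔS = -8.88 × 10⁻⁴ + 3.3187 × 10⁻³ = 2.4307 × 10⁻³, so Δρ ≈ 2.489 kg m⁻³.
N² = (g/ρ₀)·Δρ/Δz = g·(Δρ/ρ₀)/Δz = 9.8 × 2.4307 × 10⁻³ / 88 = 2.7069 × 10⁻⁴ s⁻².
N = √(2.7069 × 10⁻⁴) = 0.016453 rad s⁻¹ ≈ 0.0165 rad s⁻¹.

0.0165 rad s⁻¹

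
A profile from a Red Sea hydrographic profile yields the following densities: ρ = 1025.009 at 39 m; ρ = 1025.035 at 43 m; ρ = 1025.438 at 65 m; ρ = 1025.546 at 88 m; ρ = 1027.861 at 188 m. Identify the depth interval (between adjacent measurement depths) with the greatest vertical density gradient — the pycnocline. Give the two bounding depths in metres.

Compute the density gradient over each adjacent pair:
  39–43 m: Δρ/Δz = 0.026/4 = 6.5 × 10⁻³ kg m⁻⁴
  43–65 m: Δρ/Δz = 0.403/22 = 0.018 kg m⁻⁴
  65–88 m: Δρ/Δz = 0.108/23 = 4.7 × 10⁻³ kg m⁻⁴
  88–188 m: Δρ/Δz = 2.315/100 = 0.023 kg m⁻⁴
The largest gradient is in the 88–188 m interval — the pycnocline.

88–188 m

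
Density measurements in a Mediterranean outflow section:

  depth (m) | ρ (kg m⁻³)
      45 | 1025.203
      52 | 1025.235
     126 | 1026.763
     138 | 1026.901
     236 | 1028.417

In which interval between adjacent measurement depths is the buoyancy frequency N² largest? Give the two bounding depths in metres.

52–126 m

Compute the density gradient over each adjacent pair:
  45–52 m: Δρ/Δz = 0.032/7 = 4.6 × 10⁻³ kg m⁻⁴
  52–126 m: Δρ/Δz = 1.528/74 = 0.021 kg m⁻⁴
  126–138 m: Δρ/Δz = 0.138/12 = 0.012 kg m⁻⁴
  138–236 m: Δρ/Δz = 1.516/98 = 0.015 kg m⁻⁴
The largest gradient is in the 52–126 m interval — the pycnocline.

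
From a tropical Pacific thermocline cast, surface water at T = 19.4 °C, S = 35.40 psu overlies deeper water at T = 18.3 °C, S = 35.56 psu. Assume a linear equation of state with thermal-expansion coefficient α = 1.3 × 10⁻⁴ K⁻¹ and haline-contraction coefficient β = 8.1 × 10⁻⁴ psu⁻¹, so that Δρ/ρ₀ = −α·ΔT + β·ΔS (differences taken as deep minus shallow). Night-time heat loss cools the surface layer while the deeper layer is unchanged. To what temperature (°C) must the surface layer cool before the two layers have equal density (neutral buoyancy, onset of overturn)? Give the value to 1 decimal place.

17.3 °C

Neutral buoyancy requires Δρ = 0, i.e. −α(T_deep − T_surf′) + β(S_deep − S_surf) = 0.
T_surf′ = T_deep − (β/α)·ΔS = 18.3 − (8.1 × 10⁻⁴/1.3 × 10⁻⁴)·(+0.16) = 17.303 °C.
Cooling required: 19.4 − (17.303) = 2.097 °C.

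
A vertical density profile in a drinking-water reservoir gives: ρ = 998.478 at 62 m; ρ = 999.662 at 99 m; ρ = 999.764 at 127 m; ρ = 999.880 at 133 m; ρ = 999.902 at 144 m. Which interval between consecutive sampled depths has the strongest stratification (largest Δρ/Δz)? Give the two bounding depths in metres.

62–99 m

Compute the density gradient over each adjacent pair:
  62–99 m: Δρ/Δz = 1.184/37 = 0.032 kg m⁻⁴
  99–127 m: Δρ/Δz = 0.102/28 = 3.6 × 10⁻³ kg m⁻⁴
  127–133 m: Δρ/Δz = 0.116/6 = 0.019 kg m⁻⁴
  133–144 m: Δρ/Δz = 0.022/11 = 2.0 × 10⁻³ kg m⁻⁴
The largest gradient is in the 62–99 m interval — the pycnocline.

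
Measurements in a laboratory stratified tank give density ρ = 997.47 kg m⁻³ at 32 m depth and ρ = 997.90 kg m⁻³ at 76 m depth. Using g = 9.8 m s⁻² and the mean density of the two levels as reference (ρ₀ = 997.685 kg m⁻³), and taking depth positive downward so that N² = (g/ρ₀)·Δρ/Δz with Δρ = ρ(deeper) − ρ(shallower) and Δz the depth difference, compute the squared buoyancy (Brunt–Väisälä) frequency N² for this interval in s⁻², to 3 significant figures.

Δρ = 997.90 − 997.47 = 0.43 kg m⁻³ over Δz = 76 − 32 = 44 m.
N² = (9.8/997.685) × (0.43/44) = 9.5995 × 10⁻⁵ s⁻² ≈ 9.60 × 10⁻⁵ s⁻².

9.60 × 10⁻⁵ s⁻²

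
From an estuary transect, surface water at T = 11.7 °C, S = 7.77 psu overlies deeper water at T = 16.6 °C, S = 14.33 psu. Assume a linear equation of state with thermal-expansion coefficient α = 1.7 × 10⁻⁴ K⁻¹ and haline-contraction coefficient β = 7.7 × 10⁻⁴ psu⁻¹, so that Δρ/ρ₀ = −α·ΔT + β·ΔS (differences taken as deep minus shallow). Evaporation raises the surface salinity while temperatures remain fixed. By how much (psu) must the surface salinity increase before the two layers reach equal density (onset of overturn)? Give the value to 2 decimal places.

5.48 psu

Neutral buoyancy requires −α(T_deep − T_surf) + β(S_deep − S_surf′) = 0.
S_surf′ = S_deep − (α/β)·ΔT = 14.33 − (1.7 × 10⁻⁴/7.7 × 10⁻⁴)·(+4.9) = 13.2482 psu.
Increase required: 13.2482 − 7.77 = 5.4782 psu.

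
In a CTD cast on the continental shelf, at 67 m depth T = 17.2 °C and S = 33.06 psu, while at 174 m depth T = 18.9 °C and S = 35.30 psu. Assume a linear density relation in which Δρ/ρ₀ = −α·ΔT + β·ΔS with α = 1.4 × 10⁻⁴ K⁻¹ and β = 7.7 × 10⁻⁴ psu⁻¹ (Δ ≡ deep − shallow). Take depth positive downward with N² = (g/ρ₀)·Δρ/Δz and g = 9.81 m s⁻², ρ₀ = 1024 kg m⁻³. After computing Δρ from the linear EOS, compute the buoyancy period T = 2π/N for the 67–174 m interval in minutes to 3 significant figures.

8.97 min

ΔT = +1.7 K, ΔS = +2.24 psu (deep − shallow).
Δρ/ρ₀ = −αΔT + βΔS = -2.38 × 10⁻⁴ + 1.7248 × 10⁻³ = 1.4868 × 10⁻³, so Δρ ≈ 1.522 kg m⁻³.
N² = (g/ρ₀)·Δρ/Δz = g·(Δρ/ρ₀)/Δz = 9.81 × 1.4868 × 10⁻³ / 107 = 1.3631 × 10⁻⁴ s⁻².
N = √(1.3631 × 10⁻⁴) = 0.011675 rad s⁻¹ → T = 2π/N = 538.17 s = 8.9695 min ≈ 8.97 min.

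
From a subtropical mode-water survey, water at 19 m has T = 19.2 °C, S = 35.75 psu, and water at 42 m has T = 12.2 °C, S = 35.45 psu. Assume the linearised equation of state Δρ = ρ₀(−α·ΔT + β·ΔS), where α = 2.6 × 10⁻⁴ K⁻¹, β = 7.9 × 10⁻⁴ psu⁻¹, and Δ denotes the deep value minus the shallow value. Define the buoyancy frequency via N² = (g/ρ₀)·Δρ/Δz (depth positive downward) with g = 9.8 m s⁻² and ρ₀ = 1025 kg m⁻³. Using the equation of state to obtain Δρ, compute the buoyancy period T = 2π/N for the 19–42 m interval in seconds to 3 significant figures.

ΔT = -7.0 K, ΔS = -0.30 psu (deep − shallow).
Δρ/ρ₀ = −αΔT + βΔS = 1.82 × 10⁻³ − 2.37 × 10⁻⁴ = 1.583 × 10⁻³, so Δρ ≈ 1.623 kg m⁻³.
N² = (g/ρ₀)·Δρ/Δz = g·(Δρ/ρ₀)/Δz = 9.8 × 1.583 × 10⁻³ / 23 = 6.7450 × 10⁻⁴ s⁻².
N = √(6.7450 × 10⁻⁴) = 0.025971 rad s⁻¹ → T = 2π/N = 241.93 s ≈ 242 s.

242 s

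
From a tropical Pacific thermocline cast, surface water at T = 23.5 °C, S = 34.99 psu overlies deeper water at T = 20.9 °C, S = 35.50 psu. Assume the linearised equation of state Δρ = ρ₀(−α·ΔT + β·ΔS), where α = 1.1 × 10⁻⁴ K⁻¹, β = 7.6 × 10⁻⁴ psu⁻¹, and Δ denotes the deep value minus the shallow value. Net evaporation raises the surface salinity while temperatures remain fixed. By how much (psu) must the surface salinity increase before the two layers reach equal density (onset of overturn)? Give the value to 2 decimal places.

0.89 psu

Neutral buoyancy requires −α(T_deep − T_surf) + β(S_deep − S_surf′) = 0.
S_surf′ = S_deep − (α/β)·ΔT = 35.50 − (1.1 × 10⁻⁴/7.6 × 10⁻⁴)·(-2.6) = 35.8763 psu.
Increase required: 35.8763 − 34.99 = 0.8863 psu.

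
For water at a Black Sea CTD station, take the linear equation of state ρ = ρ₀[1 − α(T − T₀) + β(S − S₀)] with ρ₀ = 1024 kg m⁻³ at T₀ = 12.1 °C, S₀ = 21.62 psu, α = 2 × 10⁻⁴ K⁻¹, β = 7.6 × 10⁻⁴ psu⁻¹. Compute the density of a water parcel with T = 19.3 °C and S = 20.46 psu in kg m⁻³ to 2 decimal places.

1021.62 kg m⁻³

T − T₀ = +7.2 K, S − S₀ = -1.16 psu.
Bracket = 1 − α·(+7.2) + β·(-1.16) = 1 + (-2.3216 × 10⁻³) = 0.9976784.
ρ = 1024 × 0.9976784 = 1021.62 kg m⁻³.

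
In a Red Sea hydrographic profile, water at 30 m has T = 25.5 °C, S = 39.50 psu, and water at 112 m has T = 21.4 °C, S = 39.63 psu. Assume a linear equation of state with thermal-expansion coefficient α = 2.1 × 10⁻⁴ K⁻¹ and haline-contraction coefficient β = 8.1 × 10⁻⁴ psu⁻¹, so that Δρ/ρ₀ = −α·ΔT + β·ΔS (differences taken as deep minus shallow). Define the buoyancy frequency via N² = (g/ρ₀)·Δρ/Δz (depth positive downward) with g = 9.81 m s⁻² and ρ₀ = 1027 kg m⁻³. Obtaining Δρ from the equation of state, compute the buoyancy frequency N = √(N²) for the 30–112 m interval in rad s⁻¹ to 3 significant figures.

0.0108 rad s⁻¹

ΔT = -4.1 K, ΔS = +0.13 psu (deep − shallow).
Δρ/ρ₀ = −αΔT + βΔS = 8.61 × 10⁻⁴ + 1.053 × 10⁻⁴ = 9.663 × 10⁻⁴, so Δρ ≈ 0.9924 kg m⁻³.
N² = (g/ρ₀)·Δρ/Δz = g·(Δρ/ρ₀)/Δz = 9.81 × 9.663 × 10⁻⁴ / 82 = 1.1560 × 10⁻⁴ s⁻².
N = √(1.1560 × 10⁻⁴) = 0.010752 rad s⁻¹ ≈ 0.0108 rad s⁻¹.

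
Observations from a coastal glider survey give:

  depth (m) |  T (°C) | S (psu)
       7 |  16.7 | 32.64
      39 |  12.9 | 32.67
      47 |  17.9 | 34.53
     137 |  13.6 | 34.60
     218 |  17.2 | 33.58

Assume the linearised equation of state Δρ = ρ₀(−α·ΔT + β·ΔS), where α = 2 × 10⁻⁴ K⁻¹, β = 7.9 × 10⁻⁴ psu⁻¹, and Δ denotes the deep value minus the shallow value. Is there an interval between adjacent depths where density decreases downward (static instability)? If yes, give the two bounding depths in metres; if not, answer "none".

Evaluate Δρ/ρ₀ = −αΔT + βΔS across each adjacent pair:
  7–39 m: −αΔT+βΔS = −(2 × 10⁻⁴)(-3.8)+(7.9 × 10⁻⁴)(+0.03) = 7.8 × 10⁻⁴ → stable
  39–47 m: −αΔT+βΔS = −(2 × 10⁻⁴)(+5.0)+(7.9 × 10⁻⁴)(+1.86) = 4.7 × 10⁻⁴ → stable
  47–137 m: −αΔT+βΔS = −(2 × 10⁻⁴)(-4.3)+(7.9 × 10⁻⁴)(+0.07) = 9.2 × 10⁻⁴ → stable
  137–218 m: −αΔT+βΔS = −(2 × 10⁻⁴)(+3.6)+(7.9 × 10⁻⁴)(-1.02) = -1.5 × 10⁻³ → UNSTABLE
The 137–218 m interval has Δρ < 0: lighter water underlies denser water.

137–218 m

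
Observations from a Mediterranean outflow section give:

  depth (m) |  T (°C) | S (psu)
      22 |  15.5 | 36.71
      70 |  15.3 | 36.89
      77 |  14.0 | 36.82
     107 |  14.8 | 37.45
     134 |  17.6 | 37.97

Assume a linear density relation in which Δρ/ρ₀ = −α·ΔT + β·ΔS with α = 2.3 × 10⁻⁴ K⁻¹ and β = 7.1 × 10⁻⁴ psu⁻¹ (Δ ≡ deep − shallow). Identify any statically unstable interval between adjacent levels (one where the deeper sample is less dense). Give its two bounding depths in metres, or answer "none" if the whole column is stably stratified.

Evaluate Δρ/ρ₀ = −αΔT + βΔS across each adjacent pair:
  22–70 m: −αΔT+βΔS = −(2.3 × 10⁻⁴)(-0.2)+(7.1 × 10⁻⁴)(+0.18) = 1.7 × 10⁻⁴ → stable
  70–77 m: −αΔT+βΔS = −(2.3 × 10⁻⁴)(-1.3)+(7.1 × 10⁻⁴)(-0.07) = 2.5 × 10⁻⁴ → stable
  77–107 m: −αΔT+βΔS = −(2.3 × 10⁻⁴)(+0.8)+(7.1 × 10⁻⁴)(+0.63) = 2.6 × 10⁻⁴ → stable
  107–134 m: −αΔT+βΔS = −(2.3 × 10⁻⁴)(+2.8)+(7.1 × 10⁻⁴)(+0.52) = -2.7 × 10⁻⁴ → UNSTABLE
The 107–134 m interval has Δρ < 0: lighter water underlies denser water.

107–134 m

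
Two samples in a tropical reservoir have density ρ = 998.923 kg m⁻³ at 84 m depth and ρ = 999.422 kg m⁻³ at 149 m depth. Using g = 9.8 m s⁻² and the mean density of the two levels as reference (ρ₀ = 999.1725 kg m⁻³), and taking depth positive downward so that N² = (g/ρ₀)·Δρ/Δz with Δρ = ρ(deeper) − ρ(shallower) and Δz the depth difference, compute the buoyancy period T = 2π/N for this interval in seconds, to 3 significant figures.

724 s

Δρ = 999.422 − 998.923 = 0.499 kg m⁻³ over Δz = 149 − 84 = 65 m.
N² = (9.8/999.1725) × (0.499/65) = 7.5296 × 10⁻⁵ s⁻².
N = √(7.5296 × 10⁻⁵) = 8.6773 × 10⁻³ rad s⁻¹, so T = 2π/N = 724.09 s ≈ 724 s.
N² > 0, so the interval is statically stable.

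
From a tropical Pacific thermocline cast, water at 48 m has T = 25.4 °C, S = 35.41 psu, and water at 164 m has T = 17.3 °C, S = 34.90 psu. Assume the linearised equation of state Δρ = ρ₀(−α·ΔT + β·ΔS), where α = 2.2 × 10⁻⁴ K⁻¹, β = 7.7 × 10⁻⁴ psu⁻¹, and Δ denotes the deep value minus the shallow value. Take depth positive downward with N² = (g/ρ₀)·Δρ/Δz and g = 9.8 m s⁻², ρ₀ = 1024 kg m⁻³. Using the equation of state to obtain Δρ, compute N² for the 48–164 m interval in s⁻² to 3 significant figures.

ΔT = -8.1 K, ΔS = -0.51 psu (deep − shallow).
Δρ/ρ₀ = −αΔT + βΔS = 1.782 × 10⁻³ − 3.927 × 10⁻⁴ = 1.3893 × 10⁻³, so Δρ ≈ 1.423 kg m⁻³.
N² = (g/ρ₀)·Δρ/Δz = g·(Δρ/ρ₀)/Δz = 9.8 × 1.3893 × 10⁻³ / 116 = 1.1737 × 10⁻⁴ s⁻² ≈ 1.17 × 10⁻⁴ s⁻².

1.17 × 10⁻⁴ s⁻²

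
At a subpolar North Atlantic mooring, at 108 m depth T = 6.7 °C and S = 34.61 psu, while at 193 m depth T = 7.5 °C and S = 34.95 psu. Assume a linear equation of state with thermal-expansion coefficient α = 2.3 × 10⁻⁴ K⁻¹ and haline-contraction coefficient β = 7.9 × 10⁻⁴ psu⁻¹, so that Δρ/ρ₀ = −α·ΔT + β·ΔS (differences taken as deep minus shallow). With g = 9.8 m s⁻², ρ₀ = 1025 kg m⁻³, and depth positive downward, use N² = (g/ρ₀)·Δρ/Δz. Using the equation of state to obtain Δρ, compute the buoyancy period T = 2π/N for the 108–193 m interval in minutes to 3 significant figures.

ΔT = +0.8 K, ΔS = +0.34 psu (deep − shallow).
Δρ/ρ₀ = −αΔT + βΔS = -1.84 × 10⁻⁴ + 2.686 × 10⁻⁴ = 8.46 × 10⁻⁵, so Δρ ≈ 0.08672 kg m⁻³.
N² = (g/ρ₀)·Δρ/Δz = g·(Δρ/ρ₀)/Δz = 9.8 × 8.46 × 10⁻⁵ / 85 = 9.7539 × 10⁻⁶ s⁻².
N = √(9.7539 × 10⁻⁶) = 3.1231 × 10⁻³ rad s⁻¹ → T = 2π/N = 2.0118 × 10³ s = 33.530 min ≈ 33.5 min.

33.5 min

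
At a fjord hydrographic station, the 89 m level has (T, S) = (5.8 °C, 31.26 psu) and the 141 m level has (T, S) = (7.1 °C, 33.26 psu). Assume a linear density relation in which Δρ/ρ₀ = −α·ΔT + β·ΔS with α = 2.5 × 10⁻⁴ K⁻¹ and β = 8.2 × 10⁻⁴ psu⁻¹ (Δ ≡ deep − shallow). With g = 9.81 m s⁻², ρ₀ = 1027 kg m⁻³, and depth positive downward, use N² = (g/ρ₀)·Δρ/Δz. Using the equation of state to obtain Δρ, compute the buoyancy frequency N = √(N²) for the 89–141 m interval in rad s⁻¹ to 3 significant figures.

0.0158 rad s⁻¹

ΔT = +1.3 K, ΔS = +2.00 psu (deep − shallow).
Δρ/ρ₀ = −αΔT + βΔS = -3.25 × 10⁻⁴ + 1.64 × 10⁻³ = 1.315 × 10⁻³, so Δρ ≈ 1.351 kg m⁻³.
N² = (g/ρ₀)·Δρ/Δz = g·(Δρ/ρ₀)/Δz = 9.81 × 1.315 × 10⁻³ / 52 = 2.4808 × 10⁻⁴ s⁻².
N = √(2.4808 × 10⁻⁴) = 0.015751 rad s⁻¹ ≈ 0.0158 rad s⁻¹.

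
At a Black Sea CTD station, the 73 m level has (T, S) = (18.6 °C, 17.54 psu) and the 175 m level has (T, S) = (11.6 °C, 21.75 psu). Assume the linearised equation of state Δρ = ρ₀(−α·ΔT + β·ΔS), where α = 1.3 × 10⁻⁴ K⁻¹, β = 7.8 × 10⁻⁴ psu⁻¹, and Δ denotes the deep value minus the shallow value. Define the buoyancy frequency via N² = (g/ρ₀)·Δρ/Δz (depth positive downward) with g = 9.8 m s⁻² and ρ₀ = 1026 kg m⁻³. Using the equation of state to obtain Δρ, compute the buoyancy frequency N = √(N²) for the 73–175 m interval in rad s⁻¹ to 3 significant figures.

ΔT = -7.0 K, ΔS = +4.21 psu (deep − shallow).
Δρ/ρ₀ = −αΔT + βΔS = 9.10 × 10⁻⁴ + 3.2838 × 10⁻³ = 4.1938 × 10⁻³, so Δρ ≈ 4.303 kg m⁻³.
N² = (g/ρ₀)·Δρ/Δz = g·(Δρ/ρ₀)/Δz = 9.8 × 4.1938 × 10⁻³ / 102 = 4.0293 × 10⁻⁴ s⁻².
N = √(4.0293 × 10⁻⁴) = 0.020073 rad s⁻¹ ≈ 0.0201 rad s⁻¹.

0.0201 rad s⁻¹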